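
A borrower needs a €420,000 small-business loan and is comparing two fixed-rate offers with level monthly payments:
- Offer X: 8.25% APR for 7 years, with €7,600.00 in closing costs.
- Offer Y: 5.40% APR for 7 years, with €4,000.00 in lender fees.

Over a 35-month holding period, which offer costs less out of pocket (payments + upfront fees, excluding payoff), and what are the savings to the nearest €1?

Offer X: at 8.25% the monthly rate is 0.0068750, so the payment is 420,000 × 0.0068750 / (1 − 1.0068750^−84) = €6,598.64.
Offer Y: at 5.40% the monthly rate is 0.0045000, so the payment is 420,000 × 0.0045000 / (1 − 1.0045000^−84) = €6,015.50.
Over 35 months: Offer X costs 35 × €6,598.64 + €7,600.00 = €238,552.40; Offer Y costs 35 × €6,015.50 + €4,000.00 = €214,542.50.
Offer Y is cheaper by €238,552.40 − €214,542.50 = €24,009.90.

Offer Y by €24,010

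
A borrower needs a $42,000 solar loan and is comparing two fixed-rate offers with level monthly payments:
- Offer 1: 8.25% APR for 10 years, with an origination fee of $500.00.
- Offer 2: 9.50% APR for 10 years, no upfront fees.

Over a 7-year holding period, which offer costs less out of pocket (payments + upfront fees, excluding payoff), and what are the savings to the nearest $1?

Offer 1 by $1,880

Offer 1: monthly rate = 8.25%/12 = 0.0068750; payment = 42,000 × 0.0068750 / (1 − (1+0.0068750)^−120) = $515.14.
Offer 2: at 9.50% the monthly rate is 0.0079167, so the payment is 42,000 × 0.0079167 / (1 − 1.0079167^−120) = $543.47.
Over 84 months: Offer 1 costs 84 × $515.14 + $500.00 = $43,771.76; Offer 2 costs 84 × $543.47 = $45,651.48.
Offer 1 is cheaper by $45,651.48 − $43,771.76 = $1,879.72.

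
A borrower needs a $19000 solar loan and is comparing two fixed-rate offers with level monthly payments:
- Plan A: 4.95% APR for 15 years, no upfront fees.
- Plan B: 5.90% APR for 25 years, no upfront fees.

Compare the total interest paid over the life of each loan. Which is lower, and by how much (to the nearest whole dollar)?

Plan A: monthly rate = 4.95%/12 = 0.0041250; payment = 19,000 × 0.0041250 / (1 − (1+0.0041250)^−180) = $149.76.
Total interest on Plan A = 180 × $149.76 − $19,000 = $7,956.80.
Plan B: monthly rate = 5.9%/12 = 0.0049167; payment = 19,000 × 0.0049167 / (1 − (1+0.0049167)^−300) = $121.26.
Total interest on Plan B = 300 × $121.26 − $19,000 = $17,378.00.
Plan A is lower by $9,421.20.

Plan A by $9,421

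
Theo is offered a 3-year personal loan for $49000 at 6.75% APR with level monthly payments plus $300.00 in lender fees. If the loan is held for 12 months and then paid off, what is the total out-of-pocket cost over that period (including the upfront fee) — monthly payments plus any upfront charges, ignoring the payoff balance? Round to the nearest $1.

Monthly rate = 6.75%/12 = 0.0056250; payment = 49,000 × 0.0056250 / (1 − (1+0.0056250)^−36) = $1,507.38.
Total outlay = 12 × $1,507.38 + $300.00 = $18,388.56.

$18,389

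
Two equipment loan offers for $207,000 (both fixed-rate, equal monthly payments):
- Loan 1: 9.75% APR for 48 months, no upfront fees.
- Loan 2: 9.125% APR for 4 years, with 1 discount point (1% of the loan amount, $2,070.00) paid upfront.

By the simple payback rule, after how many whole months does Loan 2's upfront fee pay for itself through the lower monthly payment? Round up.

34 months

Loan 1: at 9.75% the monthly rate is 0.0081250, so the payment is 207,000 × 0.0081250 / (1 − 1.0081250^−48) = $5,225.24.
Loan 2: at 9.125% the monthly rate is 0.0076042, so the payment is 207,000 × 0.0076042 / (1 − 1.0076042^−48) = $5,163.50.
Monthly savings = $5,225.24 − $5,163.50 = $61.74.
Break-even = $2,070.00 / $61.74 = 33.53 → 34 months.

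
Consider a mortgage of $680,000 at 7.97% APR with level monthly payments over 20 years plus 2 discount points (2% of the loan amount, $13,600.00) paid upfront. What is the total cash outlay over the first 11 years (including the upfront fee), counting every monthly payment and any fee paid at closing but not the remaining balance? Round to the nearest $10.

$762,710

At 7.97% the monthly rate is 0.0066417, so the payment is 680,000 × 0.0066417 / (1 − 1.0066417^−240) = $5,675.10.
Total outlay = 132 × $5,675.10 + $13,600.00 = $762,713.20.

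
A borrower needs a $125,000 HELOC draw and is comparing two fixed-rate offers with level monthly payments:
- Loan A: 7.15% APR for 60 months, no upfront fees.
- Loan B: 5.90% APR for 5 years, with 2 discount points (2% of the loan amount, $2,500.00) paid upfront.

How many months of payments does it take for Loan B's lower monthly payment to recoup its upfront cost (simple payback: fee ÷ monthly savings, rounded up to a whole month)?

Loan A: at 7.15% the monthly rate is 0.0059583, so the payment is 125,000 × 0.0059583 / (1 − 1.0059583^−60) = $2,484.01.
Loan B: at 5.90% the monthly rate is 0.0049167, so the payment is 125,000 × 0.0049167 / (1 − 1.0049167^−60) = $2,410.79.
Monthly savings = $2,484.01 − $2,410.79 = $73.22.
Break-even = $2,500.00 / $73.22 = 34.14 → 35 months.

35 months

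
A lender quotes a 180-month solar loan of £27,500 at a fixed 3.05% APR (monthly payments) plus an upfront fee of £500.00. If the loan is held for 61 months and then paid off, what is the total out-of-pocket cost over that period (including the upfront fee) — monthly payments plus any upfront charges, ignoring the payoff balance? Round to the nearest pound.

Monthly rate = 3.05%/12 = 0.0025417; payment = 27,500 × 0.0025417 / (1 − (1+0.0025417)^−180) = £190.57.
Total outlay = 61 × £190.57 + £500.00 = £12,124.77.

£12,125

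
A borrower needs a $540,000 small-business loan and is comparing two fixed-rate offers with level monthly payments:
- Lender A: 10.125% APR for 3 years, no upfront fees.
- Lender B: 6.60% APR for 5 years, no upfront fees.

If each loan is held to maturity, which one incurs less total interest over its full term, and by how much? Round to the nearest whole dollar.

Lender A: at 10.125% the monthly rate is 0.0084375, so the payment is 540,000 × 0.0084375 / (1 − 1.0084375^−36) = $17,455.99.
Total interest on Lender A = 36 × $17,455.99 − $540,000 = $88,415.64.
Lender B: at 6.60% the monthly rate is 0.0055000, so the payment is 540,000 × 0.0055000 / (1 − 1.0055000^−60) = $10,591.03.
Total interest on Lender B = 60 × $10,591.03 − $540,000 = $95,461.80.
Lender A is lower by $7,046.16.

Lender A by $7,046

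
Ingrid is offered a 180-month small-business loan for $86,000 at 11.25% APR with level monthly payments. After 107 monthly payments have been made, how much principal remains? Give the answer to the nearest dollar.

With monthly rate i = 11.25%/12 = 0.0093750, the balance after k of n payments is P · [(1+i)^n − (1+i)^k] / [(1+i)^n − 1].
(1+0.0093750)^180 = 5.36361902 and (1+0.0093750)^107 = 2.71407728, so the balance is 86,000 × (5.36361902 − 2.71407728) / (5.36361902 − 1) = $52,218.26.

$52,218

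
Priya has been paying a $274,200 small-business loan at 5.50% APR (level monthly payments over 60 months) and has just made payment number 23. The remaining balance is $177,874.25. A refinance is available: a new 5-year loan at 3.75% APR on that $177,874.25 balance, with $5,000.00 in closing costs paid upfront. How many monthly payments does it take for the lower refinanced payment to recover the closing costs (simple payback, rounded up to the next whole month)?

Current payment = 274,200 × 5.5%/12 / (1 − (1+0.0045833)^−60) = $5,237.54.
Refinanced payment = 177,874.25 × 0.0031250 / (1 − (1+0.0031250)^−60) = $3,255.80.
Monthly savings = $5,237.54 − $3,255.80 = $1,981.74.
Break-even = $5,000.00 / $1,981.74 = 2.52 → 3 months.

3 months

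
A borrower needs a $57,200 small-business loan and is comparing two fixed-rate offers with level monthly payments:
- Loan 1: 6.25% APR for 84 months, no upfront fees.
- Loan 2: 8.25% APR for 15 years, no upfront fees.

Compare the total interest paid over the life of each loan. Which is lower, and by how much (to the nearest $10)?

Loan 1 by $29,120

Loan 1: monthly rate = 6.25%/12 = 0.0052083; payment = 57,200 × 0.0052083 / (1 − (1+0.0052083)^−84) = $842.48.
Total interest on Loan 1 = 84 × $842.48 − $57,200 = $13,568.32.
Loan 2: monthly rate = 8.25%/12 = 0.0068750; payment = 57,200 × 0.0068750 / (1 − (1+0.0068750)^−180) = $554.92.
Total interest on Loan 2 = 180 × $554.92 − $57,200 = $42,685.60.
Loan 1 is lower by $29,117.28.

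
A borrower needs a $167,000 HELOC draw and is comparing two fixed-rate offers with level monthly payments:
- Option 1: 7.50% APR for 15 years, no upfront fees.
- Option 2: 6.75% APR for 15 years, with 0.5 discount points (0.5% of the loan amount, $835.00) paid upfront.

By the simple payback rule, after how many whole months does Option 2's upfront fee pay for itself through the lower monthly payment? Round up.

Option 1: monthly rate = 7.5%/12 = 0.0062500; payment = 167,000 × 0.0062500 / (1 − (1+0.0062500)^−180) = $1,548.11.
Option 2: monthly rate = 6.75%/12 = 0.0056250; payment = 167,000 × 0.0056250 / (1 − (1+0.0056250)^−180) = $1,477.80.
Monthly savings = $1,548.11 − $1,477.80 = $70.31.
Break-even = $835.00 / $70.31 = 11.88 → 12 months.

12 months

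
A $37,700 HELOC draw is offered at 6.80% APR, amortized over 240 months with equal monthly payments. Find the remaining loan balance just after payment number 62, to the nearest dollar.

$32,210

With monthly rate i = 6.8%/12 = 0.0056667, the balance after k of n payments is P · [(1+i)^n − (1+i)^k] / [(1+i)^n − 1].
(1+0.0056667)^240 = 3.88126512 and (1+0.0056667)^62 = 1.41955243, so the balance is 37,700 × (3.88126512 − 1.41955243) / (3.88126512 − 1) = $32,210.35.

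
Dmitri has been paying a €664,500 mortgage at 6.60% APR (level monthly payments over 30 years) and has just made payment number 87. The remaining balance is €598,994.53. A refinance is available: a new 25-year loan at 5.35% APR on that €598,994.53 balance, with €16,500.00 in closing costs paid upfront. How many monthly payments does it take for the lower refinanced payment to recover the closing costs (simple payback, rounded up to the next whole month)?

27 months

Current payment = 664,500 × 6.6%/12 / (1 − (1+0.0055000)^−360) = €4,243.89.
Refinanced payment = 598,994.53 × 0.0044583 / (1 − (1+0.0044583)^−300) = €3,624.89.
Monthly savings = €4,243.89 − €3,624.89 = €619.00.
Break-even = €16,500.00 / €619.00 = 26.66 → 27 months.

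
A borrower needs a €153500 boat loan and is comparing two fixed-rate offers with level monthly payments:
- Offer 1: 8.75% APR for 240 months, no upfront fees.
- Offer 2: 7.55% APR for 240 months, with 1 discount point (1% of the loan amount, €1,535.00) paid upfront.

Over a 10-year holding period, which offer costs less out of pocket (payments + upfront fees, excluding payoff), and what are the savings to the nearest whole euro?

Offer 2 by €12,291

Offer 1: at 8.75% the monthly rate is 0.0072917, so the payment is 153,500 × 0.0072917 / (1 − 1.0072917^−240) = €1,356.50.
Offer 2: at 7.55% the monthly rate is 0.0062917, so the payment is 153,500 × 0.0062917 / (1 − 1.0062917^−240) = €1,241.28.
Over 120 months: Offer 1 costs 120 × €1,356.50 = €162,780.00; Offer 2 costs 120 × €1,241.28 + €1,535.00 = €150,488.60.
Offer 2 is cheaper by €162,780.00 − €150,488.60 = €12,291.40.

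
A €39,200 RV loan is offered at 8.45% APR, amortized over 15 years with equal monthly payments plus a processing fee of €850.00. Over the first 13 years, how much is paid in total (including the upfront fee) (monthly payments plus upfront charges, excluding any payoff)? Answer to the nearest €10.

€60,890

At 8.45% the monthly rate is 0.0070417, so the payment is 39,200 × 0.0070417 / (1 − 1.0070417^−180) = €384.87.
Total outlay = 156 × €384.87 + €850.00 = €60,889.72.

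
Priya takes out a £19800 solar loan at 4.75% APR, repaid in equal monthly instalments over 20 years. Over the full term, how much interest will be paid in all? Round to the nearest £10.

Monthly rate = 4.75%/12 = 0.0039583; payment = 19,800 × 0.0039583 / (1 − (1+0.0039583)^−240) = £127.95.
Total paid = 240 × £127.95 = £30,708.00; interest = £30,708.00 − £19,800 = £10,908.00.

£10,910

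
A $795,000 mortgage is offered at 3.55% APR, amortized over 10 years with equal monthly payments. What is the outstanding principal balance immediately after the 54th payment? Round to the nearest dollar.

$471,828

With monthly rate i = 3.55%/12 = 0.0029583, the balance after k of n payments is P · [(1+i)^n − (1+i)^k] / [(1+i)^n − 1].
(1+0.0029583)^120 = 1.42543343 and (1+0.0029583)^54 = 1.17294088, so the balance is 795,000 × (1.42543343 − 1.17294088) / (1.42543343 − 1) = $471,828.41.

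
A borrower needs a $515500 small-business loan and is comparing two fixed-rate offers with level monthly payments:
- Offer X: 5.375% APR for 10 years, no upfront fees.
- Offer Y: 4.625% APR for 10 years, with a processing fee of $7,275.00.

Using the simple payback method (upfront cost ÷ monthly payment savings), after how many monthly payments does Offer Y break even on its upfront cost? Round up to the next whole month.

39 months

Offer X: monthly rate = 5.375%/12 = 0.0044792; payment = 515,500 × 0.0044792 / (1 − (1+0.0044792)^−120) = $5,562.65.
Offer Y: at 4.625% the monthly rate is 0.0038542, so the payment is 515,500 × 0.0038542 / (1 − 1.0038542^−120) = $5,373.68.
Monthly savings = $5,562.65 − $5,373.68 = $188.97.
Break-even = $7,275.00 / $188.97 = 38.50 → 39 months.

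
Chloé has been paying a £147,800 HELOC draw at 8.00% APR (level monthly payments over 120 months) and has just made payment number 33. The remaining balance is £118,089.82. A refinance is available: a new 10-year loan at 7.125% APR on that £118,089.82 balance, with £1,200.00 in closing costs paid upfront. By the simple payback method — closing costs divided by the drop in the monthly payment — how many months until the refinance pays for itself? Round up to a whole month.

3 months

Current payment = 147,800 × 8%/12 / (1 − (1+0.0066667)^−120) = £1,793.22.
Refinanced payment = 118,089.82 × 0.0059375 / (1 − (1+0.0059375)^−120) = £1,378.74.
Monthly savings = £1,793.22 − £1,378.74 = £414.48.
Break-even = £1,200.00 / £414.48 = 2.90 → 3 months.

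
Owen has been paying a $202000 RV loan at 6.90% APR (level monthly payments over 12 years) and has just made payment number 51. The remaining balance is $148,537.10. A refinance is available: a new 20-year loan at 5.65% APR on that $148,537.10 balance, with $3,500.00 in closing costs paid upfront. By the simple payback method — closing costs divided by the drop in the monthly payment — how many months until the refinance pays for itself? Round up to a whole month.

4 months

Current payment = 202,000 × 6.9%/12 / (1 − (1+0.0057500)^−144) = $2,066.58.
Refinanced payment = 148,537.10 × 0.0047083 / (1 − (1+0.0047083)^−240) = $1,034.39.
Monthly savings = $2,066.58 − $1,034.39 = $1,032.19.
Break-even = $3,500.00 / $1,032.19 = 3.39 → 4 months.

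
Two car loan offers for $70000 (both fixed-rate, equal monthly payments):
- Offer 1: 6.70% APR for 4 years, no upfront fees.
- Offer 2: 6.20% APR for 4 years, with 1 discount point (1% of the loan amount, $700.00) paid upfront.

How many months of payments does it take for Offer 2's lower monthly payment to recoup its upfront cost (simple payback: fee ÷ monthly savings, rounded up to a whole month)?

Offer 1: monthly rate = 6.7%/12 = 0.0055833; payment = 70,000 × 0.0055833 / (1 − (1+0.0055833)^−48) = $1,666.51.
Offer 2: monthly rate = 6.2%/12 = 0.0051667; payment = 70,000 × 0.0051667 / (1 − (1+0.0051667)^−48) = $1,650.38.
Monthly savings = $1,666.51 − $1,650.38 = $16.13.
Break-even = $700.00 / $16.13 = 43.40 → 44 months.

44 months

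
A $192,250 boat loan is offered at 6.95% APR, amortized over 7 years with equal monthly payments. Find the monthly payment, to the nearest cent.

$2,896.87

At 6.95% the monthly rate is 0.0057917, so the payment is 192,250 × 0.0057917 / (1 − 1.0057917^−84) = $2,896.87.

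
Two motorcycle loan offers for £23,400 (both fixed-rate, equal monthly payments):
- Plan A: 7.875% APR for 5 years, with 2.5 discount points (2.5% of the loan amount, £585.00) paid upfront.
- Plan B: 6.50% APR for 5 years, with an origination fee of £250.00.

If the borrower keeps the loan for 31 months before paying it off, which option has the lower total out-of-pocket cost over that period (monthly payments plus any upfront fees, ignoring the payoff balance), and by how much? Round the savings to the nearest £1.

Plan A: monthly rate = 7.875%/12 = 0.0065625; payment = 23,400 × 0.0065625 / (1 − (1+0.0065625)^−60) = £473.07.
Plan B: monthly rate = 6.5%/12 = 0.0054167; payment = 23,400 × 0.0054167 / (1 − (1+0.0054167)^−60) = £457.85.
Over 31 months: Plan A costs 31 × £473.07 + £585.00 = £15,250.17; Plan B costs 31 × £457.85 + £250.00 = £14,443.35.
Plan B is cheaper by £15,250.17 − £14,443.35 = £806.82.

Plan B by £807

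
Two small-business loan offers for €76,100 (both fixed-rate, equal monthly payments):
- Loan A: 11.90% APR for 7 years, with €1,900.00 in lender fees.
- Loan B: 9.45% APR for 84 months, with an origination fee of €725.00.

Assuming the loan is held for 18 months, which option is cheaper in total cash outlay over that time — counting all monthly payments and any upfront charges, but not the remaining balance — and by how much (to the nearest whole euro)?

Loan A: monthly rate = 11.9%/12 = 0.0099167; payment = 76,100 × 0.0099167 / (1 − (1+0.0099167)^−84) = €1,339.31.
Loan B: monthly rate = 9.45%/12 = 0.0078750; payment = 76,100 × 0.0078750 / (1 − (1+0.0078750)^−84) = €1,241.83.
Over 18 months: Loan A costs 18 × €1,339.31 + €1,900.00 = €26,007.58; Loan B costs 18 × €1,241.83 + €725.00 = €23,077.94.
Loan B is cheaper by €26,007.58 − €23,077.94 = €2,929.64.

Loan B by €2,930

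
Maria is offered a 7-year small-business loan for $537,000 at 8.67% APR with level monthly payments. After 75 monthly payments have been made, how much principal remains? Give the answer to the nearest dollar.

$74,244

With monthly rate i = 8.67%/12 = 0.0072250, the balance after k of n payments is P · [(1+i)^n − (1+i)^k] / [(1+i)^n − 1].
(1+0.0072250)^84 = 1.83073601 and (1+0.0072250)^75 = 1.71588135, so the balance is 537,000 × (1.83073601 − 1.71588135) / (1.83073601 − 1) = $74,243.75.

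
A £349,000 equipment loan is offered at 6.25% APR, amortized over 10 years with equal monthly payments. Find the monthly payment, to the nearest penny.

Monthly rate = 6.25%/12 = 0.0052083; payment = 349,000 × 0.0052083 / (1 − (1+0.0052083)^−120) = £3,918.58.

£3,918.58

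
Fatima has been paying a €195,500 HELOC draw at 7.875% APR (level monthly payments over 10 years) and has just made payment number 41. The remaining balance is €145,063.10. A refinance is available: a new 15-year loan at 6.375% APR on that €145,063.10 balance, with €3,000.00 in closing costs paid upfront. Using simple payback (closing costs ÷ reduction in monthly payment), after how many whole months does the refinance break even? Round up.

3 months

Current payment = 195,500 × 7.875%/12 / (1 − (1+0.0065625)^−120) = €2,359.06.
Refinanced payment = 145,063.10 × 0.0053125 / (1 − (1+0.0053125)^−180) = €1,253.71.
Monthly savings = €2,359.06 − €1,253.71 = €1,105.35.
Break-even = €3,000.00 / €1,105.35 = 2.71 → 3 months.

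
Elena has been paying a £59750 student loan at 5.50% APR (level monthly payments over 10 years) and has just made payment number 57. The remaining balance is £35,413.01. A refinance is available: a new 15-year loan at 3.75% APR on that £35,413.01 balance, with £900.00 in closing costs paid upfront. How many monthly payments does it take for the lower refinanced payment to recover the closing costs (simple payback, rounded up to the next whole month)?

3 months

Current payment = 59,750 × 5.5%/12 / (1 − (1+0.0045833)^−120) = £648.44.
Refinanced payment = 35,413.01 × 0.0031250 / (1 − (1+0.0031250)^−180) = £257.53.
Monthly savings = £648.44 − £257.53 = £390.91.
Break-even = £900.00 / £390.91 = 2.30 → 3 months.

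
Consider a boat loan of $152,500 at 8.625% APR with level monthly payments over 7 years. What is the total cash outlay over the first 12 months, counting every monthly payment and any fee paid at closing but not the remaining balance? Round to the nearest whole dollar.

$29,096

At 8.625% the monthly rate is 0.0071875, so the payment is 152,500 × 0.0071875 / (1 − 1.0071875^−84) = $2,424.66.
Total outlay = 12 × $2,424.66 = $29,095.92.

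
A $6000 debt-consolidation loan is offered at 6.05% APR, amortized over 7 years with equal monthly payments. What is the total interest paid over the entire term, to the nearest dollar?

$1,375

At 6.05% the monthly rate is 0.0050417, so the payment is 6,000 × 0.0050417 / (1 − 1.0050417^−84) = $87.80.
Total paid = 84 × $87.80 = $7,375.20; interest = $7,375.20 − $6,000 = $1,375.20.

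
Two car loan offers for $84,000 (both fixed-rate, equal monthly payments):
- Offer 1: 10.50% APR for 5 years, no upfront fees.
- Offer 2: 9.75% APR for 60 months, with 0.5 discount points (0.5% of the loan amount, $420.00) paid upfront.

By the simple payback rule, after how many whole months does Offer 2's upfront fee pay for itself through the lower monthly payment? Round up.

14 months

Offer 1: monthly rate = 10.5%/12 = 0.0087500; payment = 84,000 × 0.0087500 / (1 − (1+0.0087500)^−60) = $1,805.49.
Offer 2: at 9.75% the monthly rate is 0.0081250, so the payment is 84,000 × 0.0081250 / (1 − 1.0081250^−60) = $1,774.44.
Monthly savings = $1,805.49 − $1,774.44 = $31.05.
Break-even = $420.00 / $31.05 = 13.53 → 14 months.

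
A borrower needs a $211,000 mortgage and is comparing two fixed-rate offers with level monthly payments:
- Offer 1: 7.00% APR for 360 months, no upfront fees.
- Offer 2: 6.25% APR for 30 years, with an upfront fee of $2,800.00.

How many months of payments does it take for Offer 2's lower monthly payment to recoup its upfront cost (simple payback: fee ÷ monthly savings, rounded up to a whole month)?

27 months

Offer 1: monthly rate = 7%/12 = 0.0058333; payment = 211,000 × 0.0058333 / (1 − (1+0.0058333)^−360) = $1,403.79.
Offer 2: monthly rate = 6.25%/12 = 0.0052083; payment = 211,000 × 0.0052083 / (1 − (1+0.0052083)^−360) = $1,299.16.
Monthly savings = $1,403.79 − $1,299.16 = $104.63.
Break-even = $2,800.00 / $104.63 = 26.76 → 27 months.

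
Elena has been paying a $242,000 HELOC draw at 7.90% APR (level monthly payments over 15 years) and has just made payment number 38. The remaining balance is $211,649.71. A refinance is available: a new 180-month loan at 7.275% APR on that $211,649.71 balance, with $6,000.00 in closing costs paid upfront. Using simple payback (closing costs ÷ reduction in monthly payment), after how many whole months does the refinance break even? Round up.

17 months

Current payment = 242,000 × 7.9%/12 / (1 − (1+0.0065833)^−180) = $2,298.73.
Refinanced payment = 211,649.71 × 0.0060625 / (1 − (1+0.0060625)^−180) = $1,935.06.
Monthly savings = $2,298.73 − $1,935.06 = $363.67.
Break-even = $6,000.00 / $363.67 = 16.50 → 17 months.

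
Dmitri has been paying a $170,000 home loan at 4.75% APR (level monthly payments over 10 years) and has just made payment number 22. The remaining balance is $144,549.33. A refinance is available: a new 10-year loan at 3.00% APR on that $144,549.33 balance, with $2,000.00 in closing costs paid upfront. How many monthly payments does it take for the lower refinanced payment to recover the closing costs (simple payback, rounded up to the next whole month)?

6 months

Current payment = 170,000 × 4.75%/12 / (1 − (1+0.0039583)^−120) = $1,782.41.
Refinanced payment = 144,549.33 × 0.0025000 / (1 − (1+0.0025000)^−120) = $1,395.78.
Monthly savings = $1,782.41 − $1,395.78 = $386.63.
Break-even = $2,000.00 / $386.63 = 5.17 → 6 months.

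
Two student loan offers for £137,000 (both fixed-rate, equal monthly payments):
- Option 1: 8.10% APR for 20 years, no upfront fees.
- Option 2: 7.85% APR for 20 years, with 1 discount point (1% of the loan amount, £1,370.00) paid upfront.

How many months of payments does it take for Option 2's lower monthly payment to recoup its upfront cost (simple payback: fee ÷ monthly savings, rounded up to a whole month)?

Option 1: monthly rate = 8.1%/12 = 0.0067500; payment = 137,000 × 0.0067500 / (1 − (1+0.0067500)^−240) = £1,154.46.
Option 2: monthly rate = 7.85%/12 = 0.0065417; payment = 137,000 × 0.0065417 / (1 − (1+0.0065417)^−240) = £1,133.17.
Monthly savings = £1,154.46 − £1,133.17 = £21.29.
Break-even = £1,370.00 / £21.29 = 64.35 → 65 months.

65 months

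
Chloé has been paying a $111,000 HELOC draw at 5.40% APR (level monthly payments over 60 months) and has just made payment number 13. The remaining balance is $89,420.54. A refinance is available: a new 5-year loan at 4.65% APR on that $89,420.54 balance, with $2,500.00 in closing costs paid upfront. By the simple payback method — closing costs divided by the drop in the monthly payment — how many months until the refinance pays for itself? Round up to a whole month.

Current payment = 111,000 × 5.4%/12 / (1 − (1+0.0045000)^−60) = $2,115.11.
Refinanced payment = 89,420.54 × 0.0038750 / (1 − (1+0.0038750)^−60) = $1,673.17.
Monthly savings = $2,115.11 − $1,673.17 = $441.94.
Break-even = $2,500.00 / $441.94 = 5.66 → 6 months.

6 months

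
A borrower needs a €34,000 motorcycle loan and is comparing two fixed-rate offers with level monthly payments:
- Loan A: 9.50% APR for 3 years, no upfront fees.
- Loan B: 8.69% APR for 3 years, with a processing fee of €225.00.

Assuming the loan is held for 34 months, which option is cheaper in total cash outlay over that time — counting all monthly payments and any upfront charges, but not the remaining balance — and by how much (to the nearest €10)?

Loan A: monthly rate = 9.5%/12 = 0.0079167; payment = 34,000 × 0.0079167 / (1 − (1+0.0079167)^−36) = €1,089.12.
Loan B: monthly rate = 8.69%/12 = 0.0072417; payment = 34,000 × 0.0072417 / (1 − (1+0.0072417)^−36) = €1,076.29.
Over 34 months: Loan A costs 34 × €1,089.12 = €37,030.08; Loan B costs 34 × €1,076.29 + €225.00 = €36,818.86.
Loan B is cheaper by €37,030.08 − €36,818.86 = €211.22.

Loan B by €210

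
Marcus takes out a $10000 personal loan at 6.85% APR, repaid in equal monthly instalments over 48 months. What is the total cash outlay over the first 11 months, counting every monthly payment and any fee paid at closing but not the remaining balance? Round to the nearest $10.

At 6.85% the monthly rate is 0.0057083, so the payment is 10,000 × 0.0057083 / (1 − 1.0057083^−48) = $238.77.
Total outlay = 11 × $238.77 = $2,626.47.

$2,630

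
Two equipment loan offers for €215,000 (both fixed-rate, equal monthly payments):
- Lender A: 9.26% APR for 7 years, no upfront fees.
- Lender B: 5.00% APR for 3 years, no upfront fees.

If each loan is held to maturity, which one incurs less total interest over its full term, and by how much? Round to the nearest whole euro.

Lender B by €60,983

Lender A: at 9.26% the monthly rate is 0.0077167, so the payment is 215,000 × 0.0077167 / (1 − 1.0077167^−84) = €3,487.59.
Total interest on Lender A = 84 × €3,487.59 − €215,000 = €77,957.56.
Lender B: at 5.00% the monthly rate is 0.0041667, so the payment is 215,000 × 0.0041667 / (1 − 1.0041667^−36) = €6,443.74.
Total interest on Lender B = 36 × €6,443.74 − €215,000 = €16,974.64.
Lender B is lower by €60,982.92.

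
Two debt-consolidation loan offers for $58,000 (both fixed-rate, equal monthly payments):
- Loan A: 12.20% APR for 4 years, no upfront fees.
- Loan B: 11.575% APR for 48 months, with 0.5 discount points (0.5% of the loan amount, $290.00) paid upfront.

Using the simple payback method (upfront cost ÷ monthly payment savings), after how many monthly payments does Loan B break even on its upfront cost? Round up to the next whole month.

17 months

Loan A: monthly rate = 12.2%/12 = 0.0101667; payment = 58,000 × 0.0101667 / (1 − (1+0.0101667)^−48) = $1,533.06.
Loan B: monthly rate = 11.575%/12 = 0.0096458; payment = 58,000 × 0.0096458 / (1 − (1+0.0096458)^−48) = $1,515.29.
Monthly savings = $1,533.06 − $1,515.29 = $17.77.
Break-even = $290.00 / $17.77 = 16.32 → 17 months.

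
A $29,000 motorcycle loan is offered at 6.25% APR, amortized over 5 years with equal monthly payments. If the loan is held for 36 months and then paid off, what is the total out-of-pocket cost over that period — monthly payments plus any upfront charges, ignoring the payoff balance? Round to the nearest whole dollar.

Monthly rate = 6.25%/12 = 0.0052083; payment = 29,000 × 0.0052083 / (1 − (1+0.0052083)^−60) = $564.03.
Total outlay = 36 × $564.03 = $20,305.08.

$20,305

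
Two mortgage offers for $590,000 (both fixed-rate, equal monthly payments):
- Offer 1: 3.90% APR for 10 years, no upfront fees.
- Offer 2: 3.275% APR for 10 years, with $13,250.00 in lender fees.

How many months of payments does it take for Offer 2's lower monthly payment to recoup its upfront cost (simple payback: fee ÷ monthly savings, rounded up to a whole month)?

Offer 1: monthly rate = 3.9%/12 = 0.0032500; payment = 590,000 × 0.0032500 / (1 − (1+0.0032500)^−120) = $5,945.46.
Offer 2: at 3.275% the monthly rate is 0.0027292, so the payment is 590,000 × 0.0027292 / (1 − 1.0027292^−120) = $5,772.28.
Monthly savings = $5,945.46 − $5,772.28 = $173.18.
Break-even = $13,250.00 / $173.18 = 76.51 → 77 months.

77 months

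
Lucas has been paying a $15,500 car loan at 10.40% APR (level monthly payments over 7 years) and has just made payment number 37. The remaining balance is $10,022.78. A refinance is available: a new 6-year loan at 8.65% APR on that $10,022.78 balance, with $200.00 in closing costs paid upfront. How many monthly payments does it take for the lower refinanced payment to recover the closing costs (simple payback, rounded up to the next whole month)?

Current payment = 15,500 × 10.4%/12 / (1 − (1+0.0086667)^−84) = $260.53.
Refinanced payment = 10,022.78 × 0.0072083 / (1 − (1+0.0072083)^−72) = $178.93.
Monthly savings = $260.53 − $178.93 = $81.60.
Break-even = $200.00 / $81.60 = 2.45 → 3 months.

3 months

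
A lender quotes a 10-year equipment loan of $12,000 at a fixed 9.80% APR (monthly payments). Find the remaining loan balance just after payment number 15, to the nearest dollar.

$11,059

With monthly rate i = 9.8%/12 = 0.0081667, the balance after k of n payments is P · [(1+i)^n − (1+i)^k] / [(1+i)^n − 1].
(1+0.0081667)^120 = 2.65387275 and (1+0.0081667)^15 = 1.12975692, so the balance is 12,000 × (2.65387275 − 1.12975692) / (2.65387275 − 1) = $11,058.52.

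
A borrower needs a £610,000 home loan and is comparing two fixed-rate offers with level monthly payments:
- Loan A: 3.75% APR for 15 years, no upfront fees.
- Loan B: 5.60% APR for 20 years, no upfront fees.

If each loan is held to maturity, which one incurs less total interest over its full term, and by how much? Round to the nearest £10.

Loan A by £216,860

Loan A: at 3.75% the monthly rate is 0.0031250, so the payment is 610,000 × 0.0031250 / (1 − 1.0031250^−180) = £4,436.06.
Total interest on Loan A = 180 × £4,436.06 − £610,000 = £188,490.80.
Loan B: at 5.60% the monthly rate is 0.0046667, so the payment is 610,000 × 0.0046667 / (1 − 1.0046667^−240) = £4,230.64.
Total interest on Loan B = 240 × £4,230.64 − £610,000 = £405,353.60.
Loan A is lower by £216,862.80.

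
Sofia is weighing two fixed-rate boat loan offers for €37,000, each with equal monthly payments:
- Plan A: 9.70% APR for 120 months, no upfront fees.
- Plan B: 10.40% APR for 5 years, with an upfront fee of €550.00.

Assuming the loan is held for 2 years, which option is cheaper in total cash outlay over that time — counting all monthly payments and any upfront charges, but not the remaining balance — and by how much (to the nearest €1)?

Plan A: monthly rate = 9.7%/12 = 0.0080833; payment = 37,000 × 0.0080833 / (1 − (1+0.0080833)^−120) = €482.83.
Plan B: at 10.40% the monthly rate is 0.0086667, so the payment is 37,000 × 0.0086667 / (1 − 1.0086667^−60) = €793.44.
Over 24 months: Plan A costs 24 × €482.83 = €11,587.92; Plan B costs 24 × €793.44 + €550.00 = €19,592.56.
Plan A is cheaper by €19,592.56 − €11,587.92 = €8,004.64.

Plan A by €8,005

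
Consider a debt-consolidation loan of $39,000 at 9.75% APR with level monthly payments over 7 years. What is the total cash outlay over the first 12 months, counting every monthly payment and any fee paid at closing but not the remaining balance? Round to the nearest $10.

$7,710

At 9.75% the monthly rate is 0.0081250, so the payment is 39,000 × 0.0081250 / (1 − 1.0081250^−84) = $642.42.
Total outlay = 12 × $642.42 = $7,709.04.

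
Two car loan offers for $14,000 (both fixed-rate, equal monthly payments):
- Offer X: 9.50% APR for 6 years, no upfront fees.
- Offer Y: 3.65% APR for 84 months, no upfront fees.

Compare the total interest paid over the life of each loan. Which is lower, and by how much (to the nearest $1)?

Offer Y by $2,535

Offer X: at 9.50% the monthly rate is 0.0079167, so the payment is 14,000 × 0.0079167 / (1 − 1.0079167^−72) = $255.85.
Total interest on Offer X = 72 × $255.85 − $14,000 = $4,421.20.
Offer Y: at 3.65% the monthly rate is 0.0030417, so the payment is 14,000 × 0.0030417 / (1 − 1.0030417^−84) = $189.12.
Total interest on Offer Y = 84 × $189.12 − $14,000 = $1,886.08.
Offer Y is lower by $2,535.12.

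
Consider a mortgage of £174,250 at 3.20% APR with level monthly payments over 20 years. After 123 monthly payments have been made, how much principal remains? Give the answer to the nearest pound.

With monthly rate i = 3.2%/12 = 0.0026667, the balance after k of n payments is P · [(1+i)^n − (1+i)^k] / [(1+i)^n − 1].
(1+0.0026667)^240 = 1.89486611 and (1+0.0026667)^123 = 1.38758308, so the balance is 174,250 × (1.89486611 − 1.38758308) / (1.89486611 − 1) = £98,779.10.

£98,779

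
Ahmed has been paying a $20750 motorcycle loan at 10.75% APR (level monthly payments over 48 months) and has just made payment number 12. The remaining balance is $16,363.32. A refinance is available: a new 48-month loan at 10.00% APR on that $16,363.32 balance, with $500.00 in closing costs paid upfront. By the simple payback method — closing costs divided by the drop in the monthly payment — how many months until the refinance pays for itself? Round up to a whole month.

Current payment = 20,750 × 10.75%/12 / (1 − (1+0.0089583)^−48) = $533.78.
Refinanced payment = 16,363.32 × 0.0083333 / (1 − (1+0.0083333)^−48) = $415.02.
Monthly savings = $533.78 − $415.02 = $118.76.
Break-even = $500.00 / $118.76 = 4.21 → 5 months.

5 months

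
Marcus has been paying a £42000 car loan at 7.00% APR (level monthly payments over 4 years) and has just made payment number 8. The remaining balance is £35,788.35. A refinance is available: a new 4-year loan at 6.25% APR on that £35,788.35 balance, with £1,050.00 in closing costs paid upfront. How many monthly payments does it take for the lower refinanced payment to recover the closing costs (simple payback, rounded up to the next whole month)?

7 months

Current payment = 42,000 × 7%/12 / (1 − (1+0.0058333)^−48) = £1,005.74.
Refinanced payment = 35,788.35 × 0.0052083 / (1 − (1+0.0052083)^−48) = £844.60.
Monthly savings = £1,005.74 − £844.60 = £161.14.
Break-even = £1,050.00 / £161.14 = 6.52 → 7 months.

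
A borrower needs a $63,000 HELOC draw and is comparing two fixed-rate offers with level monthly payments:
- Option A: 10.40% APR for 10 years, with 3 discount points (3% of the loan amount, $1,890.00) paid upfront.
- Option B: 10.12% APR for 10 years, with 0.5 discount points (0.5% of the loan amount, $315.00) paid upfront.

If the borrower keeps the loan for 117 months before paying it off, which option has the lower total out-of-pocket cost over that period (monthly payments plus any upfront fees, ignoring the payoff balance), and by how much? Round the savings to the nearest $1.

Option A: monthly rate = 10.4%/12 = 0.0086667; payment = 63,000 × 0.0086667 / (1 − (1+0.0086667)^−120) = $846.57.
Option B: monthly rate = 10.12%/12 = 0.0084333; payment = 63,000 × 0.0084333 / (1 − (1+0.0084333)^−120) = $836.74.
Over 117 months: Option A costs 117 × $846.57 + $1,890.00 = $100,938.69; Option B costs 117 × $836.74 + $315.00 = $98,213.58.
Option B is cheaper by $100,938.69 − $98,213.58 = $2,725.11.

Option B by $2,725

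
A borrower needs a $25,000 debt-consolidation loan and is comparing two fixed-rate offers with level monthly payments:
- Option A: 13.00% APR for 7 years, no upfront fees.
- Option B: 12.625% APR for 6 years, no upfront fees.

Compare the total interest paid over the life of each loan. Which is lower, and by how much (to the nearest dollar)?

Option A: at 13.00% the monthly rate is 0.0108333, so the payment is 25,000 × 0.0108333 / (1 − 1.0108333^−84) = $454.80.
Total interest on Option A = 84 × $454.80 − $25,000 = $13,203.20.
Option B: monthly rate = 12.625%/12 = 0.0105208; payment = 25,000 × 0.0105208 / (1 − (1+0.0105208)^−72) = $496.92.
Total interest on Option B = 72 × $496.92 − $25,000 = $10,778.24.
Option B is lower by $2,424.96.

Option B by $2,425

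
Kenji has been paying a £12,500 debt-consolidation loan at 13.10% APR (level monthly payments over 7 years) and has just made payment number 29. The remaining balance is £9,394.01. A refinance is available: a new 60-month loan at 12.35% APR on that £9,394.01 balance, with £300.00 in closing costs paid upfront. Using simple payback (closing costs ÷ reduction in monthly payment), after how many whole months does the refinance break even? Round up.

18 months

Current payment = 12,500 × 13.1%/12 / (1 − (1+0.0109167)^−84) = £228.08.
Refinanced payment = 9,394.01 × 0.0102917 / (1 − (1+0.0102917)^−60) = £210.63.
Monthly savings = £228.08 − £210.63 = £17.45.
Break-even = £300.00 / £17.45 = 17.19 → 18 months.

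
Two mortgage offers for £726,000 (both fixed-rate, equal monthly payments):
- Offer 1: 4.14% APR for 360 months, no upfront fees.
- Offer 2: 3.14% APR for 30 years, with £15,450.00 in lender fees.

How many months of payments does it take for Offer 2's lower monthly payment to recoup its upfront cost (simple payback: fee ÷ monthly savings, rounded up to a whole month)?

38 months

Offer 1: at 4.14% the monthly rate is 0.0034500, so the payment is 726,000 × 0.0034500 / (1 − 1.0034500^−360) = £3,524.89.
Offer 2: monthly rate = 3.14%/12 = 0.0026167; payment = 726,000 × 0.0026167 / (1 − (1+0.0026167)^−360) = £3,115.93.
Monthly savings = £3,524.89 − £3,115.93 = £408.96.
Break-even = £15,450.00 / £408.96 = 37.78 → 38 months.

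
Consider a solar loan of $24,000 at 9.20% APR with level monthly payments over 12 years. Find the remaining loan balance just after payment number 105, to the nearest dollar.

With monthly rate i = 9.2%/12 = 0.0076667, the balance after k of n payments is P · [(1+i)^n − (1+i)^k] / [(1+i)^n − 1].
(1+0.0076667)^144 = 3.00353373 and (1+0.0076667)^105 = 2.22984003, so the balance is 24,000 × (3.00353373 − 2.22984003) / (3.00353373 − 1) = $9,267.95.

$9,268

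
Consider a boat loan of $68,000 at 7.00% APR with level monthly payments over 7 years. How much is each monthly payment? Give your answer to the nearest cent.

Monthly rate = 7%/12 = 0.0058333; payment = 68,000 × 0.0058333 / (1 − (1+0.0058333)^−84) = $1,026.30.

$1,026.30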